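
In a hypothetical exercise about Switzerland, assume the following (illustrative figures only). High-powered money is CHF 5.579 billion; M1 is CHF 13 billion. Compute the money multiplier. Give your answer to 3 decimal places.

2.330

The money multiplier is m = M / MB = 13 / 5.579 ≈ 2.33017.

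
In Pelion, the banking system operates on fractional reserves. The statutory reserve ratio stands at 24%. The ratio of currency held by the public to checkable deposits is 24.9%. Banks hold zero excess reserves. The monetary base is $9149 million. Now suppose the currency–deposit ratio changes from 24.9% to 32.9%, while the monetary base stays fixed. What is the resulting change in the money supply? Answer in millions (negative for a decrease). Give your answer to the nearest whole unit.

-1999 million

Initially m₁ = (1 + 0.249) / (0.24 + 0.249) ≈ 2.55419, so M₁ = 2.55419 × 9149 ≈ 23368.2843 million.
After the change m₂ = (1 + 0.329) / (0.24 + 0.329) ≈ 2.33568, so M₂ = 2.33568 × 9149 ≈ 21369.1363 million.
ΔM = M₂ − M₁ = 21369.1363 − 23368.2843 = -1999.148 million.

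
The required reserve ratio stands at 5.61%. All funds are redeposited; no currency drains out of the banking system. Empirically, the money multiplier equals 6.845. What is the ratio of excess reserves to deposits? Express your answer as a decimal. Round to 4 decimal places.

0.0900

Using m = 6.845. Since m = (1 + c)/(c + rr + e), the denominator satisfies c + rr + e = (1 + c)/m = (1 + 0) / 6.845 ≈ 0.146092.
With c = 0 and rr = 0.0561, the ratio of excess reserves to deposits is 0.146092 − 0 − 0.0561 = 0.089992.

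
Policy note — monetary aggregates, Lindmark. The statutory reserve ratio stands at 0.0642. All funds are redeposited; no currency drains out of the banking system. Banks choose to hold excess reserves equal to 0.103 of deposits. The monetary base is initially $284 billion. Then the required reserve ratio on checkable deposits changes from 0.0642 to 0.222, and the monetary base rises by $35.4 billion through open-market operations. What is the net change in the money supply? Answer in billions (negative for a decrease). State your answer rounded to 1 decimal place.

Before: m₁ = 1 / (0.0642 + 0.103) ≈ 5.98086, MB₁ = 284, so M₁ = 5.98086 × 284 ≈ 1698.5642 billion.
After: m₂ = 1 / (0.222 + 0.103) ≈ 3.07692, MB₂ = 284 + 35.4 = 319.4, so M₂ = 3.07692 × 319.4 ≈ 982.7682 billion.
ΔM = M₂ − M₁ = 982.7682 − 1698.5642 = -715.796 billion.

-715.8 billion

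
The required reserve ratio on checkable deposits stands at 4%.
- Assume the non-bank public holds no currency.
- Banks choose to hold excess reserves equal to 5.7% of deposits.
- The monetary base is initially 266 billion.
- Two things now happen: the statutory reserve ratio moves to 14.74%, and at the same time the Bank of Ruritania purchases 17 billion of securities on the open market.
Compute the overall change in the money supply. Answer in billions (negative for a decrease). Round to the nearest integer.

Before: m₁ = 1 / (0.04 + 0.057) ≈ 10.3093, MB₁ = 266, so M₁ = 10.3093 × 266 = 2742.2738 billion.
After: m₂ = 1 / (0.1474 + 0.057) ≈ 4.8924, MB₂ = 266 + 17 = 283, so M₂ = 4.8924 × 283 = 1384.5492 billion.
ΔM = M₂ − M₁ = 1384.5492 − 2742.2738 = -1357.7246 billion.

-1358 billion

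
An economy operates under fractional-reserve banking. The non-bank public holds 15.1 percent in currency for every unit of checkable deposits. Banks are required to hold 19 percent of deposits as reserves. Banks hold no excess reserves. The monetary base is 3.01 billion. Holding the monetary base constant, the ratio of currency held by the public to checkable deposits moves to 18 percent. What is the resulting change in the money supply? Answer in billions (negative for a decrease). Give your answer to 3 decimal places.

Initially m₁ = (1 + 0.151) / (0.19 + 0.151) ≈ 3.37537, so M₁ = 3.37537 × 3.01 ≈ 10.1599 billion.
After the change m₂ = (1 + 0.18) / (0.19 + 0.18) ≈ 3.18919, so M₂ = 3.18919 × 3.01 ≈ 9.5995 billion.
ΔM = M₂ − M₁ = 9.5995 − 10.1599 = -0.5604 billion.

-0.560 billion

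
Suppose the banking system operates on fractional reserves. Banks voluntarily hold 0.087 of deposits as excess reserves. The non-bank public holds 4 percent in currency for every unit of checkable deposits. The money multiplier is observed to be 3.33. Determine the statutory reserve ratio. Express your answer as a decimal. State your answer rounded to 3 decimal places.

Using m = 3.33. Since m = (1 + c)/(c + rr + e), the denominator satisfies c + rr + e = (1 + c)/m = (1 + 0.04) / 3.33 ≈ 0.312312.
With c = 0.04 and e = 0.087, the statutory reserve ratio is 0.312312 − 0.04 − 0.087 = 0.185312.

0.185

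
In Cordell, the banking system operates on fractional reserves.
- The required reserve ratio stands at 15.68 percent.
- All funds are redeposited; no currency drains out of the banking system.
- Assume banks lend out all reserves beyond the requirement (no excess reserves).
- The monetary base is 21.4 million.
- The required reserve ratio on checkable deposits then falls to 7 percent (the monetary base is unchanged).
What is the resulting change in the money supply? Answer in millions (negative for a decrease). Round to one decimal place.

169.2 million

Initially m₁ = 1 / (0.1568) ≈ 6.3776, so M₁ = 6.3776 × 21.4 ≈ 136.4806 million.
After the change m₂ = 1 / (0.07) ≈ 14.2857, so M₂ = 14.2857 × 21.4 ≈ 305.714 million.
ΔM = M₂ − M₁ = 305.714 − 136.4806 = 169.2334 million.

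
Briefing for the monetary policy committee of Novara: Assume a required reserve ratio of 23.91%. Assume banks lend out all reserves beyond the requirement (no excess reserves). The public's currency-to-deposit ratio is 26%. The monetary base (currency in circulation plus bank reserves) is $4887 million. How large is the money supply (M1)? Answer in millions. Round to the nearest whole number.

The money multiplier is m = (1 + c) / (rr + c) = (1 + 0.26) / (0.2391 + 0.26) ≈ 2.52454.
So M = m × MB = 2.52454 × 4887 ≈ 12337.427 million.

$12337 million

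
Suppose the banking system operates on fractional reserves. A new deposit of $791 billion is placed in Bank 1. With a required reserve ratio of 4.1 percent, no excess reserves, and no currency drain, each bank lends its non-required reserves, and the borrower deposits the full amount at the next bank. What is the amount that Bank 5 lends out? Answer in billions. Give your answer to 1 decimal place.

Each bank lends a fraction (1 − rr) = 0.9590 of the deposit it receives, so Bank 5 receives 791·0.9590^4 and lends 791·0.9590^5 ≈ 641.6076 billion.

$641.6 billion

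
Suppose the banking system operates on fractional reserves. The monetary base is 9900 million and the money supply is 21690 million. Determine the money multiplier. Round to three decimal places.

2.191

The money multiplier is m = M / MB = 21690 / 9900 ≈ 2.19091.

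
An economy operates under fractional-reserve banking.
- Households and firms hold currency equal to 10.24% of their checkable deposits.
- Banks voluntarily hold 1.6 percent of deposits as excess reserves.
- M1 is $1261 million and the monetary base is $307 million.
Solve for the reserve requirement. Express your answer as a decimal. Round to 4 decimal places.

Using m = M/MB = 1261/307 ≈ 4.107492. Since m = (1 + c)/(c + rr + e), the denominator satisfies c + rr + e = (1 + c)/m = (1 + 0.1024) / 4.107492 ≈ 0.268388.
With c = 0.1024 and e = 0.016, the reserve requirement is 0.268388 − 0.1024 − 0.016 = 0.149988.

0.1500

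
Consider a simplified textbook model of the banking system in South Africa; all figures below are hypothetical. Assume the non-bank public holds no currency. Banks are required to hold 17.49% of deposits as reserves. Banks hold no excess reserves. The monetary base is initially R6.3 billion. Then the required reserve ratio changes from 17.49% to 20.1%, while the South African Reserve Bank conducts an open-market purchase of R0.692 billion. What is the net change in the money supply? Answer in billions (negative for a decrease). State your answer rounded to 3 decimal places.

-1.235 billion

Before: m₁ = 1 / (0.1749) ≈ 5.71755, MB₁ = 6.3, so M₁ = 5.71755 × 6.3 ≈ 36.0206 billion.
After: m₂ = 1 / (0.201) ≈ 4.97512, MB₂ = 6.3 + 0.692 = 6.992, so M₂ = 4.97512 × 6.992 ≈ 34.786 billion.
ΔM = M₂ − M₁ = 34.786 − 36.0206 = -1.2346 billion.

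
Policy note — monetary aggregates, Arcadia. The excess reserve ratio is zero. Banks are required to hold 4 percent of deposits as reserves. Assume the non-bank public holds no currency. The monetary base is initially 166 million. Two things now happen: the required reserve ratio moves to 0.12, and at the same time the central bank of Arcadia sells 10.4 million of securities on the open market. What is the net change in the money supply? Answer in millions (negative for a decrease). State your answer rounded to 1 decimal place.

Before: m₁ = 1 / (0.04) = 25, MB₁ = 166, so M₁ = 25 × 166 = 4150 million.
After: m₂ = 1 / (0.12) ≈ 8.33333, MB₂ = 166 − 10.4 = 155.6, so M₂ = 8.33333 × 155.6 ≈ 1296.6661 million.
ΔM = M₂ − M₁ = 1296.6661 − 4150 = -2853.3339 million.

-2853.3 million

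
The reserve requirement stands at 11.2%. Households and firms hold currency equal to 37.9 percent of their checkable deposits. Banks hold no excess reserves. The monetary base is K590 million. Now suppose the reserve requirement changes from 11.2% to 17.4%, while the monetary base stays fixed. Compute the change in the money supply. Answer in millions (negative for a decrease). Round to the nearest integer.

-186 million

Initially m₁ = (1 + 0.379) / (0.112 + 0.379) ≈ 2.8086, so M₁ = 2.8086 × 590 = 1657.074 million.
After the change m₂ = (1 + 0.379) / (0.174 + 0.379) ≈ 2.4937, so M₂ = 2.4937 × 590 = 1471.283 million.
ΔM = M₂ − M₁ = 1471.283 − 1657.074 = -185.791 million.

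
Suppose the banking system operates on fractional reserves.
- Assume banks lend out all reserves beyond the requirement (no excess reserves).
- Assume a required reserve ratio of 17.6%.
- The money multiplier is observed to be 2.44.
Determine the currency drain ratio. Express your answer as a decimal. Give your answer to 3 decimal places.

Using m = 2.44. From m = (1 + c)/(c + rr + e), rearranging gives 1 + c = m·(c + rr + e), so c·(1 − m) = m·(rr + e) − 1.
Hence c = [m·(rr + e) − 1]/(1 − m) = [2.44 × (0.176 + 0) − 1] / (1 − 2.44) ≈ 0.396222.

0.396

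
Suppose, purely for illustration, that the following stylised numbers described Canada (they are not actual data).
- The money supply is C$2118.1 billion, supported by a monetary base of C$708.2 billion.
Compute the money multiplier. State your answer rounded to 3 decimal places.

2.991

The money multiplier is m = M / MB = 2118.1 / 708.2 ≈ 2.99082.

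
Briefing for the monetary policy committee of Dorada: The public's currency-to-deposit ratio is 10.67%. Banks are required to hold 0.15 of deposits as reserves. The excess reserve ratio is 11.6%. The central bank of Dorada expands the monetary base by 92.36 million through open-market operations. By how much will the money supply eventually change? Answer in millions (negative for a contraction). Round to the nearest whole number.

274 million

The money multiplier is m = (1 + c) / (rr + e + c) = (1 + 0.1067) / (0.15 + 0.116 + 0.1067) ≈ 2.9694.
The purchase adds 92.36 million of base, so ΔM = m × ΔMB = 2.9694 × (+92.36) ≈ 274.2538 million.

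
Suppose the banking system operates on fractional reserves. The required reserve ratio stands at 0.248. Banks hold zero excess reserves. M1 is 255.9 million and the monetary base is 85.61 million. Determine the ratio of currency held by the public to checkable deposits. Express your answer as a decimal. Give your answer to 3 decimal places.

0.130

Using m = M/MB = 255.9/85.61 ≈ 2.989137. From m = (1 + c)/(c + rr + e), rearranging gives 1 + c = m·(c + rr + e), so c·(1 − m) = m·(rr + e) − 1.
Hence c = [m·(rr + e) − 1]/(1 − m) = [2.989137 × (0.248 + 0) − 1] / (1 − 2.989137) ≈ 0.130053.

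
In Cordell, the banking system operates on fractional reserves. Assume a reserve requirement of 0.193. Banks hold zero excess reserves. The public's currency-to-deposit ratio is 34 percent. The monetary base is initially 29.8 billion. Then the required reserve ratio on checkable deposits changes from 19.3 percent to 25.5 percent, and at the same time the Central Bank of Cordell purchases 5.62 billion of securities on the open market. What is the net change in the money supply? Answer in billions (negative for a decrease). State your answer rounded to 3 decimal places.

4.850 billion

Before: m₁ = (1 + 0.34) / (0.193 + 0.34) ≈ 2.514071, MB₁ = 29.8, so M₁ = 2.514071 × 29.8 ≈ 74.9193 billion.
After: m₂ = (1 + 0.34) / (0.255 + 0.34) ≈ 2.252101, MB₂ = 29.8 + 5.62 = 35.42, so M₂ = 2.252101 × 35.42 ≈ 79.7694 billion.
ΔM = M₂ − M₁ = 79.7694 − 74.9193 = 4.8501 billion.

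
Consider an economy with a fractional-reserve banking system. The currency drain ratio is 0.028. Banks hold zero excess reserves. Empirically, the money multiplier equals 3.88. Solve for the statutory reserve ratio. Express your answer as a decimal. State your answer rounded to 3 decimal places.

0.237

Using m = 3.88. Since m = (1 + c)/(c + rr + e), the denominator satisfies c + rr + e = (1 + c)/m = (1 + 0.028) / 3.88 ≈ 0.264948.
With c = 0.028 and e = 0, the statutory reserve ratio is 0.264948 − 0.028 − 0 = 0.236948.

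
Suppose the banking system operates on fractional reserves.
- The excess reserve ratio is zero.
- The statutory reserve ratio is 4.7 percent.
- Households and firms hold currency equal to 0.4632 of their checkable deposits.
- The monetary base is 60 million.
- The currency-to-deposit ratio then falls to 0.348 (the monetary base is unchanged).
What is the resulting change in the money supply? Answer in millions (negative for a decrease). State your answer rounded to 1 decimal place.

32.7 million

Initially m₁ = (1 + 0.4632) / (0.047 + 0.4632) ≈ 2.8679, so M₁ = 2.8679 × 60 = 172.074 million.
After the change m₂ = (1 + 0.348) / (0.047 + 0.348) ≈ 3.4127, so M₂ = 3.4127 × 60 = 204.762 million.
ΔM = M₂ − M₁ = 204.762 − 172.074 = 32.688 million.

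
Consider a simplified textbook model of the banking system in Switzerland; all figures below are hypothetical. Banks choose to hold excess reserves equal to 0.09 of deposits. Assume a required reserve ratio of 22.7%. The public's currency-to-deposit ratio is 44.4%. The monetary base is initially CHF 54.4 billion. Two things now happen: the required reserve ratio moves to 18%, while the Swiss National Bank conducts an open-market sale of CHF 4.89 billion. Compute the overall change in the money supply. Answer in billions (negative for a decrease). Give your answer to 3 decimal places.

Before: m₁ = (1 + 0.444) / (0.227 + 0.09 + 0.444) ≈ 1.897503, MB₁ = 54.4, so M₁ = 1.897503 × 54.4 ≈ 103.2242 billion.
After: m₂ = (1 + 0.444) / (0.18 + 0.09 + 0.444) ≈ 2.022409, MB₂ = 54.4 − 4.89 = 49.51, so M₂ = 2.022409 × 49.51 ≈ 100.1295 billion.
ΔM = M₂ − M₁ = 100.1295 − 103.2242 = -3.0947 billion.

-3.095 billion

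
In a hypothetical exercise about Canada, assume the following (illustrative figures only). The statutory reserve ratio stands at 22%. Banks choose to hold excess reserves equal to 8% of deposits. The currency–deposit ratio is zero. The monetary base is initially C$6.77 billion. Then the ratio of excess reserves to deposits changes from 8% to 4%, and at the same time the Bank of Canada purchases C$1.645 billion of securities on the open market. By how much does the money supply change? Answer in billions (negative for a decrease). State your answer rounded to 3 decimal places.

C$9.799 billion

Before: m₁ = 1 / (0.22 + 0.08) ≈ 3.33333, MB₁ = 6.77, so M₁ = 3.33333 × 6.77 ≈ 22.5666 billion.
After: m₂ = 1 / (0.22 + 0.04) ≈ 3.84615, MB₂ = 6.77 + 1.645 = 8.415, so M₂ = 3.84615 × 8.415 ≈ 32.3654 billion.
ΔM = M₂ − M₁ = 32.3654 − 22.5666 = 9.7988 billion.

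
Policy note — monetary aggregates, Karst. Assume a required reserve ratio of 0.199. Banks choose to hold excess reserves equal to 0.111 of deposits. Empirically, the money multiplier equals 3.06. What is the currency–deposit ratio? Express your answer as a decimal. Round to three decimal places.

Using m = 3.06. From m = (1 + c)/(c + rr + e), rearranging gives 1 + c = m·(c + rr + e), so c·(1 − m) = m·(rr + e) − 1.
Hence c = [m·(rr + e) − 1]/(1 − m) = [3.06 × (0.199 + 0.111) − 1] / (1 − 3.06) ≈ 0.024951.

0.025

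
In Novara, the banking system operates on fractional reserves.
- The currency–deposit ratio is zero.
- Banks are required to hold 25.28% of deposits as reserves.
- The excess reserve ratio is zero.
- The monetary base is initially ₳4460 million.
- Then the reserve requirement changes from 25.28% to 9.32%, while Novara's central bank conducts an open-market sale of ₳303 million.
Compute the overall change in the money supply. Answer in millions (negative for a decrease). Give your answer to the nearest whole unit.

₳26961 million

Before: m₁ = 1 / (0.2528) ≈ 3.95570, MB₁ = 4460, so M₁ = 3.95570 × 4460 = 17642.422 million.
After: m₂ = 1 / (0.0932) ≈ 10.72961, MB₂ = 4460 − 303 = 4157, so M₂ = 10.72961 × 4157 ≈ 44602.9888 million.
ΔM = M₂ − M₁ = 44602.9888 − 17642.422 = 26960.5668 million.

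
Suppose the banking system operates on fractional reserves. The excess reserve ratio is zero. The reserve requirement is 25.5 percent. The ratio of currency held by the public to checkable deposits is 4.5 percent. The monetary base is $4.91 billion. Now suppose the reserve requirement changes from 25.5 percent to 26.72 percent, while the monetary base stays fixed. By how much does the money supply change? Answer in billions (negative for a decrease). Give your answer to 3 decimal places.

-0.668 billion

Initially m₁ = (1 + 0.045) / (0.255 + 0.045) ≈ 3.48333, so M₁ = 3.48333 × 4.91 ≈ 17.1032 billion.
After the change m₂ = (1 + 0.045) / (0.2672 + 0.045) ≈ 3.34721, so M₂ = 3.34721 × 4.91 ≈ 16.4348 billion.
ΔM = M₂ − M₁ = 16.4348 − 17.1032 = -0.6684 billion.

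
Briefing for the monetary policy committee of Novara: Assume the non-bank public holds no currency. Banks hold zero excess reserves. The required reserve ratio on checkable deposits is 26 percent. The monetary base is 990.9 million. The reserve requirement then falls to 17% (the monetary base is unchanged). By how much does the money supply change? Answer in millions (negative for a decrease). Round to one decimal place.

Initially m₁ = 1 / (0.26) ≈ 3.84615, so M₁ = 3.84615 × 990.9 ≈ 3811.15 million.
After the change m₂ = 1 / (0.17) ≈ 5.88235, so M₂ = 5.88235 × 990.9 ≈ 5828.8206 million.
ΔM = M₂ − M₁ = 5828.8206 − 3811.15 = 2017.6706 million.

2017.7 million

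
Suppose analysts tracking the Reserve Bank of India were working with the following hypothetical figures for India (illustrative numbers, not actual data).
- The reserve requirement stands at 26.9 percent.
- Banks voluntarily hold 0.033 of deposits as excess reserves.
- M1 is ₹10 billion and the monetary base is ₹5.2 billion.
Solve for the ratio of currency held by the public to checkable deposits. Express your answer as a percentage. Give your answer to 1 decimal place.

Using m = M/MB = 10/5.2 ≈ 1.923077. From m = (1 + c)/(c + rr + e), rearranging gives 1 + c = m·(c + rr + e), so c·(1 − m) = m·(rr + e) − 1.
Hence c = [m·(rr + e) − 1]/(1 − m) = [1.923077 × (0.269 + 0.033) − 1] / (1 − 1.923077) ≈ 0.454167.

45.4%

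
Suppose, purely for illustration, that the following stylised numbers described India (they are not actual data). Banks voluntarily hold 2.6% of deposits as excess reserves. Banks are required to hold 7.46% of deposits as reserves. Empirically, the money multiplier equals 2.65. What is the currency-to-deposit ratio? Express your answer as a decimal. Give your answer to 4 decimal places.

0.4445

Using m = 2.65. From m = (1 + c)/(c + rr + e), rearranging gives 1 + c = m·(c + rr + e), so c·(1 − m) = m·(rr + e) − 1.
Hence c = [m·(rr + e) − 1]/(1 − m) = [2.65 × (0.0746 + 0.026) − 1] / (1 − 2.65) ≈ 0.444491.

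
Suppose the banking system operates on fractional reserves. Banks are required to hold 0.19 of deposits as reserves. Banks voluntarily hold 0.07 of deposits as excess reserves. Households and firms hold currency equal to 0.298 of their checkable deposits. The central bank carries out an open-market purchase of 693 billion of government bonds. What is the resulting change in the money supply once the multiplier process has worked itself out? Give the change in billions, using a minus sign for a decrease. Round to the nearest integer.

The money multiplier is m = (1 + c) / (rr + e + c) = (1 + 0.298) / (0.19 + 0.07 + 0.298) ≈ 2.3262.
The purchase adds 693 billion of base, so ΔM = m × ΔMB = 2.3262 × (+693) = 1612.0566 billion.

1612 billion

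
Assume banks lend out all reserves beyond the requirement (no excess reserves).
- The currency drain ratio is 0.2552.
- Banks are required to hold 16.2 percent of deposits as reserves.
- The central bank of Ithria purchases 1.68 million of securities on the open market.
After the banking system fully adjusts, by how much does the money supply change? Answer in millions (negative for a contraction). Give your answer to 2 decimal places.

The money multiplier is m = (1 + c) / (rr + c) = (1 + 0.2552) / (0.162 + 0.2552) ≈ 3.0086.
The purchase adds 1.68 million of base, so ΔM = m × ΔMB = 3.0086 × (+1.68) ≈ 5.0544 million.

5.05 million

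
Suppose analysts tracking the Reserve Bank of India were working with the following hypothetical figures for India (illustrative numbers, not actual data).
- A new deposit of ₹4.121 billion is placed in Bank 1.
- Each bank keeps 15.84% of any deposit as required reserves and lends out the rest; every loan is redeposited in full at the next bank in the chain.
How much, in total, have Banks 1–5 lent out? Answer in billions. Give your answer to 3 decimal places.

₹12.651 billion

Bank i lends (1 − rr)^i of the original deposit: Bank 1 lends 4.121·0.8416 ≈ 3.4682, Bank 2 lends 4.121·0.8416² ≈ 2.9189, and so on.
Summing a geometric series: total = 4.121·[0.8416·(1 − 0.8416^5) / (1 − 0.8416)] ≈ 12.6509 billion.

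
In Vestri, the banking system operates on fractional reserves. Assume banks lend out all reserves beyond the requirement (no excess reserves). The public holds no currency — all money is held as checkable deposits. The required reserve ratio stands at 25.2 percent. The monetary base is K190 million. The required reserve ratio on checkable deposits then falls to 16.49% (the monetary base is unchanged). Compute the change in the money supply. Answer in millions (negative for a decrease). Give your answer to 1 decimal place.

Initially m₁ = 1 / (0.252) ≈ 3.96825, so M₁ = 3.96825 × 190 = 753.9675 million.
After the change m₂ = 1 / (0.1649) ≈ 6.06428, so M₂ = 6.06428 × 190 = 1152.2132 million.
ΔM = M₂ − M₁ = 1152.2132 − 753.9675 = 398.2457 million.

K398.2 million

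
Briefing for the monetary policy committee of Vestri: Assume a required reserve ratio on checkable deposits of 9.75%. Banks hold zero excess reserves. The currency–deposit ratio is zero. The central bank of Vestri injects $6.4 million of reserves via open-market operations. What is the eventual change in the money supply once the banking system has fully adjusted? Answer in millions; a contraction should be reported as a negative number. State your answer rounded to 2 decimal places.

$65.64 million

The simple money multiplier is m = 1/rr = 1/0.0975 ≈ 10.2564.
An open-market purchase increases the monetary base by 6.4 million, so ΔM = m × ΔMB = 10.2564 × 6.4 ≈ 65.641 million.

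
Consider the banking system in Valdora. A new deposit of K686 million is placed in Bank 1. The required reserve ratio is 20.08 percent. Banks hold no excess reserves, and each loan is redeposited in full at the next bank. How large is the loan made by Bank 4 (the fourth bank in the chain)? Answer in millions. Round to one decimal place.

Each bank lends a fraction (1 − rr) = 0.7992 of the deposit it receives, so Bank 4 receives 686·0.7992^3 and lends 686·0.7992^4 ≈ 279.8633 million.

K279.9 million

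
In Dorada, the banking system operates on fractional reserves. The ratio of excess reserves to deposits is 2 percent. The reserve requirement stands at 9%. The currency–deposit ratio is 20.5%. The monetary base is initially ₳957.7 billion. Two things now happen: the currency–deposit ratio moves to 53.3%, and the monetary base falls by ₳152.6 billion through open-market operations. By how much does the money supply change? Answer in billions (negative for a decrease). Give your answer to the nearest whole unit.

Before: m₁ = (1 + 0.205) / (0.09 + 0.02 + 0.205) ≈ 3.8254, MB₁ = 957.7, so M₁ = 3.8254 × 957.7 ≈ 3663.5856 billion.
After: m₂ = (1 + 0.533) / (0.09 + 0.02 + 0.533) ≈ 2.3841, MB₂ = 957.7 − 152.6 = 805.1, so M₂ = 2.3841 × 805.1 ≈ 1919.4389 billion.
ΔM = M₂ − M₁ = 1919.4389 − 3663.5856 = -1744.1467 billion.

-1744 billion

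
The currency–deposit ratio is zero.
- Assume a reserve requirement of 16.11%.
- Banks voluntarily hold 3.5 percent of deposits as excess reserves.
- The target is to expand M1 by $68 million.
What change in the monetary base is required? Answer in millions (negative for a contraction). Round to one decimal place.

The money multiplier is m = 1 / (rr + e) = 1 / (0.1611 + 0.035) ≈ 5.0994.
ΔMB = ΔM / m = (+68) / 5.0994 ≈ 13.3349 million.

$13.3 million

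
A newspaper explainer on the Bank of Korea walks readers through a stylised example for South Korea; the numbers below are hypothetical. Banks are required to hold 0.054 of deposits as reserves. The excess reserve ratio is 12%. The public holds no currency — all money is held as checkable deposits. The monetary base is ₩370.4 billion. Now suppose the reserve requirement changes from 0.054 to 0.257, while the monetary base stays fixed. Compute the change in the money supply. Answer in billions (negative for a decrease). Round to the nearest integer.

Initially m₁ = 1 / (0.054 + 0.12) ≈ 5.7471, so M₁ = 5.7471 × 370.4 ≈ 2128.7258 billion.
After the change m₂ = 1 / (0.257 + 0.12) ≈ 2.6525, so M₂ = 2.6525 × 370.4 = 982.486 billion.
ΔM = M₂ − M₁ = 982.486 − 2128.7258 = -1146.2398 billion.

-1146 billion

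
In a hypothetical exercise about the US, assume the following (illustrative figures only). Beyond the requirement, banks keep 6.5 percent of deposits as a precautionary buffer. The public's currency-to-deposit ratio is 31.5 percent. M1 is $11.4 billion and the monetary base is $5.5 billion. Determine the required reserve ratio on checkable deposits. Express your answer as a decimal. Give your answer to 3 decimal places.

Using m = M/MB = 11.4/5.5 ≈ 2.072727. Since m = (1 + c)/(c + rr + e), the denominator satisfies c + rr + e = (1 + c)/m = (1 + 0.315) / 2.072727 ≈ 0.634430.
With c = 0.315 and e = 0.065, the required reserve ratio on checkable deposits is 0.634430 − 0.315 − 0.065 = 0.25443.

0.254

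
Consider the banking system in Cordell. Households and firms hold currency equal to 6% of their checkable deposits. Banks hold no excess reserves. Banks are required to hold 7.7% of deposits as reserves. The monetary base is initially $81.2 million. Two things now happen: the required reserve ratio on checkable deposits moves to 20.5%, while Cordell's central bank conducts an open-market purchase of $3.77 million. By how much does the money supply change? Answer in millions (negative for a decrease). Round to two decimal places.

Before: m₁ = (1 + 0.06) / (0.077 + 0.06) ≈ 7.73723, MB₁ = 81.2, so M₁ = 7.73723 × 81.2 ≈ 628.2631 million.
After: m₂ = (1 + 0.06) / (0.205 + 0.06) = 4, MB₂ = 81.2 + 3.77 = 84.97, so M₂ = 4 × 84.97 = 339.88 million.
ΔM = M₂ − M₁ = 339.88 − 628.2631 = -288.3831 million.

-288.38 million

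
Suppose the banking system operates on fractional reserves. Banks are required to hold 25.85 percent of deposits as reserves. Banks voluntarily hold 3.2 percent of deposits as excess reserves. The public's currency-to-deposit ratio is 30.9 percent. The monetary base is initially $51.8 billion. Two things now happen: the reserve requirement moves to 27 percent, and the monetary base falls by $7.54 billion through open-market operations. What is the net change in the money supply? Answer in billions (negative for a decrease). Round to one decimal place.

-18.3 billion

Before: m₁ = (1 + 0.309) / (0.2585 + 0.032 + 0.309) ≈ 2.1835, MB₁ = 51.8, so M₁ = 2.1835 × 51.8 = 113.1053 billion.
After: m₂ = (1 + 0.309) / (0.27 + 0.032 + 0.309) ≈ 2.1424, MB₂ = 51.8 − 7.54 = 44.26, so M₂ = 2.1424 × 44.26 ≈ 94.8226 billion.
ΔM = M₂ − M₁ = 94.8226 − 113.1053 = -18.2827 billion.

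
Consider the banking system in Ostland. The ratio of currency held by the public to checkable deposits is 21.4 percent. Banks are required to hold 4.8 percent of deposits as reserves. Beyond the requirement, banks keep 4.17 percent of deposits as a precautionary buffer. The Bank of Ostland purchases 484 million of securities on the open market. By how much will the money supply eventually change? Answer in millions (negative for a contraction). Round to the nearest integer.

The money multiplier is m = (1 + c) / (rr + e + c) = (1 + 0.214) / (0.048 + 0.0417 + 0.214) ≈ 3.9974.
The purchase adds 484 million of base, so ΔM = m × ΔMB = 3.9974 × (+484) = 1934.7416 million.

1935 million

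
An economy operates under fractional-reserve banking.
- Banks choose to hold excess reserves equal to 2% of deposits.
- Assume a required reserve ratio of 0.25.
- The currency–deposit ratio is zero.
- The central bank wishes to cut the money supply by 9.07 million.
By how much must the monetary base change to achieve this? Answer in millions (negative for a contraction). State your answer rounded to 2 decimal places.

The money multiplier is m = 1 / (rr + e) = 1 / (0.25 + 0.02) ≈ 3.7037.
ΔMB = ΔM / m = (−9.07) / 3.7037 ≈ -2.4489 million.

-2.45 million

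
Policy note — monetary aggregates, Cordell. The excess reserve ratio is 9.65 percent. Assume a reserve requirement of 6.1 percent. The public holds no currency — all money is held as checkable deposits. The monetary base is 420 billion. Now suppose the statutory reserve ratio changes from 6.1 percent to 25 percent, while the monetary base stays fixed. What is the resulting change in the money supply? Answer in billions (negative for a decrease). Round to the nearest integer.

Initially m₁ = 1 / (0.061 + 0.0965) ≈ 6.3492, so M₁ = 6.3492 × 420 = 2666.664 billion.
After the change m₂ = 1 / (0.25 + 0.0965) ≈ 2.8860, so M₂ = 2.8860 × 420 = 1212.12 billion.
ΔM = M₂ − M₁ = 1212.12 − 2666.664 = -1454.544 billion.

-1455 billion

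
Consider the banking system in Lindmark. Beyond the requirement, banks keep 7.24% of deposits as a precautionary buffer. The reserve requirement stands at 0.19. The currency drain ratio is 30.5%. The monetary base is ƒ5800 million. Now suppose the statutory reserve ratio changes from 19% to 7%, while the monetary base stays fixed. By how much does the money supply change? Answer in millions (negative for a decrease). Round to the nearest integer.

ƒ3578 million

Initially m₁ = (1 + 0.305) / (0.19 + 0.0724 + 0.305) ≈ 2.29996, so M₁ = 2.29996 × 5800 = 13339.768 million.
After the change m₂ = (1 + 0.305) / (0.07 + 0.0724 + 0.305) ≈ 2.91685, so M₂ = 2.91685 × 5800 = 16917.73 million.
ΔM = M₂ − M₁ = 16917.73 − 13339.768 = 3577.962 million.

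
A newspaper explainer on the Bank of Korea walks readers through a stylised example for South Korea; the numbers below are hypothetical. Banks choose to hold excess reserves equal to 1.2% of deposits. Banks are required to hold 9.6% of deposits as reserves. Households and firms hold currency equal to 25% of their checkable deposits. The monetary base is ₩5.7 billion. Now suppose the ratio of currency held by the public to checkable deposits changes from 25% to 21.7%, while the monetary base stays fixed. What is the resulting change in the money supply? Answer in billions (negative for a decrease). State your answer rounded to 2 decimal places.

Initially m₁ = (1 + 0.25) / (0.096 + 0.012 + 0.25) ≈ 3.4916, so M₁ = 3.4916 × 5.7 ≈ 19.9021 billion.
After the change m₂ = (1 + 0.217) / (0.096 + 0.012 + 0.217) ≈ 3.7446, so M₂ = 3.7446 × 5.7 ≈ 21.3442 billion.
ΔM = M₂ − M₁ = 21.3442 − 19.9021 = 1.4421 billion.

₩1.44 billion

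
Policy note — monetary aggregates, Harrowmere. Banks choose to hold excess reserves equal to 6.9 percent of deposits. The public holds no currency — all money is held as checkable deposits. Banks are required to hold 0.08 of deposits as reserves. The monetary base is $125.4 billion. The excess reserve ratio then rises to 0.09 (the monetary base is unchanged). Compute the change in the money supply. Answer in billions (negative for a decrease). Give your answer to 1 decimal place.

-104.0 billion

Initially m₁ = 1 / (0.08 + 0.069) ≈ 6.71141, so M₁ = 6.71141 × 125.4 ≈ 841.6108 billion.
After the change m₂ = 1 / (0.08 + 0.09) ≈ 5.88235, so M₂ = 5.88235 × 125.4 ≈ 737.6467 billion.
ΔM = M₂ − M₁ = 737.6467 − 841.6108 = -103.9641 billion.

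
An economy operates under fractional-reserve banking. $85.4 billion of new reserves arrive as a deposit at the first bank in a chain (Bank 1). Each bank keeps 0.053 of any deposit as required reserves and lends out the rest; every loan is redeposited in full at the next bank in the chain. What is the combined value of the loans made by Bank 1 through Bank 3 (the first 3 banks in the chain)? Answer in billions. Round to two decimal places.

Bank i lends (1 − rr)^i of the original deposit: Bank 1 lends 85.4·0.9470 = 80.8738, Bank 2 lends 85.4·0.9470² ≈ 76.5875, and so on.
Summing a geometric series: total = 85.4·[0.9470·(1 − 0.9470^3) / (1 − 0.9470)] ≈ 229.9896 billion.

$229.99 billion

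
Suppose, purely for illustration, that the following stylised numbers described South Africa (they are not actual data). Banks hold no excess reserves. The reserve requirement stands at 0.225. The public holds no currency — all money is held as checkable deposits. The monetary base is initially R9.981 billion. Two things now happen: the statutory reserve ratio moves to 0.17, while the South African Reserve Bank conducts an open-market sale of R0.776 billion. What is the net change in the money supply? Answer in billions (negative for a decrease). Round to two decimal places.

Before: m₁ = 1 / (0.225) ≈ 4.4444, MB₁ = 9.981, so M₁ = 4.4444 × 9.981 ≈ 44.3596 billion.
After: m₂ = 1 / (0.17) ≈ 5.8824, MB₂ = 9.981 − 0.776 = 9.205, so M₂ = 5.8824 × 9.205 ≈ 54.1475 billion.
ΔM = M₂ − M₁ = 54.1475 − 44.3596 = 9.7879 billion.

R9.79 billion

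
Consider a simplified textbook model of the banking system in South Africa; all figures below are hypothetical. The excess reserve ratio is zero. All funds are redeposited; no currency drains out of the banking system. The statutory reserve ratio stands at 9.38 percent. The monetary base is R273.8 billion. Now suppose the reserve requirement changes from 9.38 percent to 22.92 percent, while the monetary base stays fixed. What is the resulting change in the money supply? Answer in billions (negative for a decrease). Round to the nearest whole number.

Initially m₁ = 1 / (0.0938) ≈ 10.6610, so M₁ = 10.6610 × 273.8 = 2918.9818 billion.
After the change m₂ = 1 / (0.2292) ≈ 4.3630, so M₂ = 4.3630 × 273.8 = 1194.5894 billion.
ΔM = M₂ − M₁ = 1194.5894 − 2918.9818 = -1724.3924 billion.

-1724 billion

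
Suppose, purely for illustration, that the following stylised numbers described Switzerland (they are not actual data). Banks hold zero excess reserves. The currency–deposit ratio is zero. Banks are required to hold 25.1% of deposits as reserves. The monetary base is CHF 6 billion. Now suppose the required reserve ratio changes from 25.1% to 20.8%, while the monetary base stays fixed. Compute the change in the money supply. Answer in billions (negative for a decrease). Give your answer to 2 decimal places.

Initially m₁ = 1 / (0.251) ≈ 3.9841, so M₁ = 3.9841 × 6 = 23.9046 billion.
After the change m₂ = 1 / (0.208) ≈ 4.8077, so M₂ = 4.8077 × 6 = 28.8462 billion.
ΔM = M₂ − M₁ = 28.8462 − 23.9046 = 4.9416 billion.

CHF 4.94 billion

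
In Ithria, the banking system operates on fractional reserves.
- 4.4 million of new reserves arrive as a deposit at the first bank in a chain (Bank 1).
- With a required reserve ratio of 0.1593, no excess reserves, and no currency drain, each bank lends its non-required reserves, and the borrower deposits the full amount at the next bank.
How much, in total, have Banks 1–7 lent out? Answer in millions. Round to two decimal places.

Bank i lends (1 − rr)^i of the original deposit: Bank 1 lends 4.4·0.8407 ≈ 3.6991, Bank 2 lends 4.4·0.8407² ≈ 3.1098, and so on.
Summing a geometric series: total = 4.4·[0.8407·(1 − 0.8407^7) / (1 − 0.8407)] ≈ 16.3285 million.

16.33 million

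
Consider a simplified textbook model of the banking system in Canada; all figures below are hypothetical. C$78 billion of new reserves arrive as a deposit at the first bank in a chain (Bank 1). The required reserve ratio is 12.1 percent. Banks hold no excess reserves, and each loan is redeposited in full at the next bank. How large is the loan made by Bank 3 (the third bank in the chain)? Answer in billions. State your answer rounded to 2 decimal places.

Each bank lends a fraction (1 − rr) = 0.8790 of the deposit it receives, so Bank 3 receives 78·0.8790^2 and lends 78·0.8790^3 ≈ 52.9738 billion.

C$52.97 billion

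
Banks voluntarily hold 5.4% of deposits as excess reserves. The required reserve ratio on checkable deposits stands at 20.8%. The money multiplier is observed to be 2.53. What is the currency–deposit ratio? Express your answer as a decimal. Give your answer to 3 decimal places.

Using m = 2.53. From m = (1 + c)/(c + rr + e), rearranging gives 1 + c = m·(c + rr + e), so c·(1 − m) = m·(rr + e) − 1.
Hence c = [m·(rr + e) − 1]/(1 − m) = [2.53 × (0.208 + 0.054) − 1] / (1 − 2.53) ≈ 0.220353.

0.220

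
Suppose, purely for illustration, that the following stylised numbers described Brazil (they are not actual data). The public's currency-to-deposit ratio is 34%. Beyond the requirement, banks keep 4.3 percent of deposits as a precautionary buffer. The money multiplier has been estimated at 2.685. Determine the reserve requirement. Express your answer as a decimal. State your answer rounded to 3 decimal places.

0.116

Using m = 2.685. Since m = (1 + c)/(c + rr + e), the denominator satisfies c + rr + e = (1 + c)/m = (1 + 0.34) / 2.685 ≈ 0.499069.
With c = 0.34 and e = 0.043, the reserve requirement is 0.499069 − 0.34 − 0.043 = 0.116069.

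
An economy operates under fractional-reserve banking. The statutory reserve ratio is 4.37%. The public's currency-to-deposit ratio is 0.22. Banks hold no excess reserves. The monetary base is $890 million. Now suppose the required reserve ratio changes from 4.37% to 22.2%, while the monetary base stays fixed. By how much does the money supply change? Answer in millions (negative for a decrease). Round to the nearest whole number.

Initially m₁ = (1 + 0.22) / (0.0437 + 0.22) ≈ 4.6265, so M₁ = 4.6265 × 890 = 4117.585 million.
After the change m₂ = (1 + 0.22) / (0.222 + 0.22) ≈ 2.7602, so M₂ = 2.7602 × 890 = 2456.578 million.
ΔM = M₂ − M₁ = 2456.578 − 4117.585 = -1661.007 million.

-1661 million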